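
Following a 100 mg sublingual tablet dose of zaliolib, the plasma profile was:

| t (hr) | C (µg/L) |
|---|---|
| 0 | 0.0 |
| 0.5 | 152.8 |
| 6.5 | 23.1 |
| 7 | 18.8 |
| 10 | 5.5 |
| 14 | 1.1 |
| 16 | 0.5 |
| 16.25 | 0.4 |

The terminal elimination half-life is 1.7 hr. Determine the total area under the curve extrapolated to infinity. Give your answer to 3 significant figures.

AUC = 629 µg/L·hr

Trapezoidal AUC_0→16.25:
  [0→0.5]: (0.0+152.8)/2 × 0.5 = 38.2
  [0.5→6.5]: (152.8+23.1)/2 × 6 = 527.7
  [6.5→7]: (23.1+18.8)/2 × 0.5 = 10.475
  [7→10]: (18.8+5.5)/2 × 3 = 36.45
  [10→14]: (5.5+1.1)/2 × 4 = 13.2
  [14→16]: (1.1+0.5)/2 × 2 = 1.6
  [16→16.25]: (0.5+0.4)/2 × 0.25 = 0.1125
  Sum = 627.7375 µg/L·hr
k_e = ln2 / t½ = 0.693147 / 1.7 = 0.4077 hr^-1
Extrapolated tail: C_last / k_e = 0.4 / 0.4077 = 0.981
AUC_0→∞ = 627.7375 + 0.981 = 628.7185 µg/L·hr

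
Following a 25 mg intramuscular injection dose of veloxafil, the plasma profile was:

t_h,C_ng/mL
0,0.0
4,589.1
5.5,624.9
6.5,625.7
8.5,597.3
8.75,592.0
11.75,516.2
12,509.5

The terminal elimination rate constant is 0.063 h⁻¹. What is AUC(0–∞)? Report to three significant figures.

Trapezoidal AUC_0→12:
  [0→4]: (0.0+589.1)/2 × 4 = 1178.2
  [4→5.5]: (589.1+624.9)/2 × 1.5 = 910.5
  [5.5→6.5]: (624.9+625.7)/2 × 1 = 625.3
  [6.5→8.5]: (625.7+597.3)/2 × 2 = 1223.0
  [8.5→8.75]: (597.3+592.0)/2 × 0.25 = 148.6625
  [8.75→11.75]: (592.0+516.2)/2 × 3 = 1662.3
  [11.75→12]: (516.2+509.5)/2 × 0.25 = 128.2125
  Sum = 5876.175 ng/mL·h
Extrapolated tail: C_last / k_e = 509.5 / 0.063 = 8087.302
AUC_0→∞ = 5876.175 + 8087.302 = 13963.477 ng/mL·h

AUC = 14000 ng/mL·h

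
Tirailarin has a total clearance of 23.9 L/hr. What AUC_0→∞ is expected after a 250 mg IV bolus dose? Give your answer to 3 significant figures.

AUC_0→∞ = Dose_iv / CL
        = 250 / 23.9 = 10.4603 mg/L·hr

AUC = 10.5 mg/L·hr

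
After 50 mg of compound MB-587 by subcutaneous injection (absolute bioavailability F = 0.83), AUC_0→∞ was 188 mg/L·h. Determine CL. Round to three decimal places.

CL = F × Dose / AUC_0→∞
   = 0.83 × 50 / 188 = 0.220745 L/h

CL = 0.221 L/h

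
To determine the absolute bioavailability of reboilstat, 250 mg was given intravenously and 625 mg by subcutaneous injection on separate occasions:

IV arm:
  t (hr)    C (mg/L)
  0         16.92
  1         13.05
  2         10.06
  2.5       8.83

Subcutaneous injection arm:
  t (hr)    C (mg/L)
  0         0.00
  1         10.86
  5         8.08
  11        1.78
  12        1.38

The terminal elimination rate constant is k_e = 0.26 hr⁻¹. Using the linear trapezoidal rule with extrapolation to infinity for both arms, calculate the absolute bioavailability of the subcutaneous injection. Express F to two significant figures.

F = 0.49

Trapezoidal AUC_0→2.5 (IV):
  [0→1]: (16.92+13.05)/2 × 1 = 14.985
  [1→2]: (13.05+10.06)/2 × 1 = 11.555
  [2→2.5]: (10.06+8.83)/2 × 0.5 = 4.7225
  Sum = 31.2625 mg/L·hr
IV tail: 8.83/0.26 = 33.962; AUC_iv,0→∞ = 31.2625 + 33.962 = 65.2245 mg/L·hr
Trapezoidal AUC_0→12 (subcutaneous injection):
  [0→1]: (0.00+10.86)/2 × 1 = 5.43
  [1→5]: (10.86+8.08)/2 × 4 = 37.88
  [5→11]: (8.08+1.78)/2 × 6 = 29.58
  [11→12]: (1.78+1.38)/2 × 1 = 1.58
  Sum = 74.47 mg/L·hr
subcutaneous injection tail: 1.38/0.26 = 5.308; AUC_ev,0→∞ = 74.47 + 5.308 = 79.778 mg/L·hr
F = (AUC_ev/D_ev)/(AUC_iv/D_iv) = (79.778/625)/(65.2245/250) = 0.1276448/0.260898 = 0.4893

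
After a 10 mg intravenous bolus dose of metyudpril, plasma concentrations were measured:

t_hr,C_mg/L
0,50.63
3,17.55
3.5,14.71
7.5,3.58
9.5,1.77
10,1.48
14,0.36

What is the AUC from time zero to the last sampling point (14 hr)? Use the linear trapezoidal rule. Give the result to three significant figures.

AUC = 157 mg/L·hr

Trapezoidal AUC_0→14:
  [0→3]: (50.63+17.55)/2 × 3 = 102.27
  [3→3.5]: (17.55+14.71)/2 × 0.5 = 8.065
  [3.5→7.5]: (14.71+3.58)/2 × 4 = 36.58
  [7.5→9.5]: (3.58+1.77)/2 × 2 = 5.35
  [9.5→10]: (1.77+1.48)/2 × 0.5 = 0.8125
  [10→14]: (1.48+0.36)/2 × 4 = 3.68
  Sum = 156.7575 mg/L·hr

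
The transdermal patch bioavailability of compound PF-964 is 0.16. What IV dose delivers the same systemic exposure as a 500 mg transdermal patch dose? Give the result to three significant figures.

D_iv = 80.0 mg

Systemic exposure from an extravascular dose = F × D_ev, so the equivalent IV dose is F × D_ev.
D_iv = F × D_ev = 0.16 × 500 = 80 mg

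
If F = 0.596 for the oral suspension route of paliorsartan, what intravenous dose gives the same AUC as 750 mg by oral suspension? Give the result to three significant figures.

Systemic exposure from an extravascular dose = F × D_ev, so the equivalent IV dose is F × D_ev.
D_iv = F × D_ev = 0.596 × 750 = 447 mg

D_iv = 447 mg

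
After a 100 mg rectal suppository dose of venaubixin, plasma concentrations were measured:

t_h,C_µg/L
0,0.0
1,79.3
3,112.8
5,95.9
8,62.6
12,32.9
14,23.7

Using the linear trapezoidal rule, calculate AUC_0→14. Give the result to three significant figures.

AUC = 926 µg/L·h

Trapezoidal AUC_0→14:
  [0→1]: (0.0+79.3)/2 × 1 = 39.65
  [1→3]: (79.3+112.8)/2 × 2 = 192.1
  [3→5]: (112.8+95.9)/2 × 2 = 208.7
  [5→8]: (95.9+62.6)/2 × 3 = 237.75
  [8→12]: (62.6+32.9)/2 × 4 = 191.0
  [12→14]: (32.9+23.7)/2 × 2 = 56.6
  Sum = 925.8 µg/L·h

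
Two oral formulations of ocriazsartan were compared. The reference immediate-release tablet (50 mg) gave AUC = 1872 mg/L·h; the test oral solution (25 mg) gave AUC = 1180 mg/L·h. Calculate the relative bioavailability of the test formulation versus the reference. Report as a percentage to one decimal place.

F_rel = (AUC_test/D_test) / (AUC_ref/D_ref)
      = (1180/25) / (1872/50)
      = 47.2 / 37.44 = 1.2607 = 126.07%

F_rel = 126.1%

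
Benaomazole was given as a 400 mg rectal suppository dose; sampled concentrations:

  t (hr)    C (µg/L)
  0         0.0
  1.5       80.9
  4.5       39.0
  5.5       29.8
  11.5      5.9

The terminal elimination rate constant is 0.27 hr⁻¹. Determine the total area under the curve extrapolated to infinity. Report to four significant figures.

Trapezoidal AUC_0→11.5:
  [0→1.5]: (0.0+80.9)/2 × 1.5 = 60.675
  [1.5→4.5]: (80.9+39.0)/2 × 3 = 179.85
  [4.5→5.5]: (39.0+29.8)/2 × 1 = 34.4
  [5.5→11.5]: (29.8+5.9)/2 × 6 = 107.1
  Sum = 382.025 µg/L·hr
Extrapolated tail: C_last / k_e = 5.9 / 0.27 = 21.852
AUC_0→∞ = 382.025 + 21.852 = 403.877 µg/L·hr

AUC = 403.9 µg/L·hr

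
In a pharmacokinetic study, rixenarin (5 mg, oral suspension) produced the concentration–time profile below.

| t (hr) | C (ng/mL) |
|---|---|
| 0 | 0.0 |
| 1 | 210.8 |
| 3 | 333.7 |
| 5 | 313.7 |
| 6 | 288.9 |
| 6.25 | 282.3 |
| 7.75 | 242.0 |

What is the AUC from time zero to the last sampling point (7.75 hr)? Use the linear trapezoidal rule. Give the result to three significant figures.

AUC = 2060 ng/mL·hr

Trapezoidal AUC_0→7.75:
  [0→1]: (0.0+210.8)/2 × 1 = 105.4
  [1→3]: (210.8+333.7)/2 × 2 = 544.5
  [3→5]: (333.7+313.7)/2 × 2 = 647.4
  [5→6]: (313.7+288.9)/2 × 1 = 301.3
  [6→6.25]: (288.9+282.3)/2 × 0.25 = 71.4
  [6.25→7.75]: (282.3+242.0)/2 × 1.5 = 393.225
  Sum = 2063.225 ng/mL·hr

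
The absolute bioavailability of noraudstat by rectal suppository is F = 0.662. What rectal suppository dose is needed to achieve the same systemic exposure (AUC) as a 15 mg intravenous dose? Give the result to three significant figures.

For equal systemic exposure: F × D_ev = D_iv
D_ev = D_iv / F = 15 / 0.662 = 22.6586 mg

D_rectal = 22.7 mg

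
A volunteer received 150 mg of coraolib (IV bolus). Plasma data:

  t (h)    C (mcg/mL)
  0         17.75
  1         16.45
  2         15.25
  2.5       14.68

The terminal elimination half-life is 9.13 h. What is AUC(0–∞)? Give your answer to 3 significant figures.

Trapezoidal AUC_0→2.5:
  [0→1]: (17.75+16.45)/2 × 1 = 17.1
  [1→2]: (16.45+15.25)/2 × 1 = 15.85
  [2→2.5]: (15.25+14.68)/2 × 0.5 = 7.4825
  Sum = 40.4325 mcg/mL·h
k_e = ln2 / t½ = 0.693147 / 9.13 = 0.0759 h^-1
Extrapolated tail: C_last / k_e = 14.68 / 0.0759 = 193.412
AUC_0→∞ = 40.4325 + 193.412 = 233.8445 mcg/mL·h

AUC = 234 mcg/mL·h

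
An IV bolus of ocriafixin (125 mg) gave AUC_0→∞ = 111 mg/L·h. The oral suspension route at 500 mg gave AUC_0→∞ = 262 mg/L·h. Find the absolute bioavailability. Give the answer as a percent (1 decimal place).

F = (AUC_ev / D_ev) / (AUC_iv / D_iv)
  = (262/500) / (111/125)
  = 0.524 / 0.888 = 0.5901
  = 59.01%

F = 59.0%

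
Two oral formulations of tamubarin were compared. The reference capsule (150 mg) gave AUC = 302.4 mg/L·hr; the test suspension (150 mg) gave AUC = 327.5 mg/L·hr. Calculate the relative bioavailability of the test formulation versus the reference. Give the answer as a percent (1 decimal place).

F_rel = 108.3%

F_rel = (AUC_test/D_test) / (AUC_ref/D_ref)
      = (327.5/150) / (302.4/150)
      = 2.18333 / 2.016 = 1.0830 = 108.30%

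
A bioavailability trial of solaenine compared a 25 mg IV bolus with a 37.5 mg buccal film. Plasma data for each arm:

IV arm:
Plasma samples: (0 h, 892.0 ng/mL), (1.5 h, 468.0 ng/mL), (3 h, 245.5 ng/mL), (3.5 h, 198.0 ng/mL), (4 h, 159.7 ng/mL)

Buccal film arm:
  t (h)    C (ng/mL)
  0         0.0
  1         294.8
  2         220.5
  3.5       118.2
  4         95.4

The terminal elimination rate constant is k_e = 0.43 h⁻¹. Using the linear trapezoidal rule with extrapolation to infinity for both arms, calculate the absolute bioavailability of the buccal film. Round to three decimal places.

F = 0.293

Trapezoidal AUC_0→4 (IV):
  [0→1.5]: (892.0+468.0)/2 × 1.5 = 1020.0
  [1.5→3]: (468.0+245.5)/2 × 1.5 = 535.125
  [3→3.5]: (245.5+198.0)/2 × 0.5 = 110.875
  [3.5→4]: (198.0+159.7)/2 × 0.5 = 89.425
  Sum = 1755.425 ng/mL·h
IV tail: 159.7/0.43 = 371.395; AUC_iv,0→∞ = 1755.425 + 371.395 = 2126.82 ng/mL·h
Trapezoidal AUC_0→4 (buccal film):
  [0→1]: (0.0+294.8)/2 × 1 = 147.4
  [1→2]: (294.8+220.5)/2 × 1 = 257.65
  [2→3.5]: (220.5+118.2)/2 × 1.5 = 254.025
  [3.5→4]: (118.2+95.4)/2 × 0.5 = 53.4
  Sum = 712.475 ng/mL·h
buccal film tail: 95.4/0.43 = 221.860; AUC_ev,0→∞ = 712.475 + 221.860 = 934.335 ng/mL·h
F = (AUC_ev/D_ev)/(AUC_iv/D_iv) = (934.335/37.5)/(2126.82/25) = 24.9156/85.0728 = 0.2929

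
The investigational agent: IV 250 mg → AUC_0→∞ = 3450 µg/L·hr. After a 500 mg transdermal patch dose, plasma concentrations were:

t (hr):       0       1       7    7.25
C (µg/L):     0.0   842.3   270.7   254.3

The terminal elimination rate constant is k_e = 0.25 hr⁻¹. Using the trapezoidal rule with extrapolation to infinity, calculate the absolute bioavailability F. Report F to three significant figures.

Trapezoidal AUC_0→7.25 (transdermal patch):
  [0→1]: (0.0+842.3)/2 × 1 = 421.15
  [1→7]: (842.3+270.7)/2 × 6 = 3339.0
  [7→7.25]: (270.7+254.3)/2 × 0.25 = 65.625
  Sum = 3825.775 µg/L·hr
Tail: C_last/k_e = 254.3/0.25 = 1017.200
AUC_0→∞ (transdermal patch) = 3825.775 + 1017.200 = 4842.975 µg/L·hr
F = (AUC_ev/D_ev)/(AUC_iv/D_iv) = (4842.975/500)/(3450/250) = 9.68595/13.8 = 0.7019

F = 0.702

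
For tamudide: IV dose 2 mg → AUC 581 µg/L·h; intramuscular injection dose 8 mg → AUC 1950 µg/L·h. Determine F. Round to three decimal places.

F = 0.839

F = (AUC_ev / D_ev) / (AUC_iv / D_iv)
  = (1950/8) / (581/2)
  = 243.75 / 290.5 = 0.8391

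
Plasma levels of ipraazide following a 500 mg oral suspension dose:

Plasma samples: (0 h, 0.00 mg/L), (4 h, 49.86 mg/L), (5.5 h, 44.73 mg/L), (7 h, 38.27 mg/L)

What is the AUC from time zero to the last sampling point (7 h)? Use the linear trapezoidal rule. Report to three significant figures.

AUC = 233 mg/L·h

Trapezoidal AUC_0→7:
  [0→4]: (0.00+49.86)/2 × 4 = 99.72
  [4→5.5]: (49.86+44.73)/2 × 1.5 = 70.9425
  [5.5→7]: (44.73+38.27)/2 × 1.5 = 62.25
  Sum = 232.9125 mg/L·h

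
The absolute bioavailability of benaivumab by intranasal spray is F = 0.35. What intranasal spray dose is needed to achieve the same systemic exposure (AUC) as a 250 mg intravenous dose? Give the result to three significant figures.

D_intranasal = 714 mg

For equal systemic exposure: F × D_ev = D_iv
D_ev = D_iv / F = 250 / 0.35 = 714.286 mg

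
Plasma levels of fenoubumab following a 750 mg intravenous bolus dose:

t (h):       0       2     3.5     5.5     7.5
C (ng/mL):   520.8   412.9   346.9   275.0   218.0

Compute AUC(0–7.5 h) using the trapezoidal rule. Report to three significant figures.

Trapezoidal AUC_0→7.5:
  [0→2]: (520.8+412.9)/2 × 2 = 933.7
  [2→3.5]: (412.9+346.9)/2 × 1.5 = 569.85
  [3.5→5.5]: (346.9+275.0)/2 × 2 = 621.9
  [5.5→7.5]: (275.0+218.0)/2 × 2 = 493.0
  Sum = 2618.45 ng/mL·h

AUC = 2620 ng/mL·h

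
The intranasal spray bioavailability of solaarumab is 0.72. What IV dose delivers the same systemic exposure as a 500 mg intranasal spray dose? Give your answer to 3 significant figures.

Systemic exposure from an extravascular dose = F × D_ev, so the equivalent IV dose is F × D_ev.
D_iv = F × D_ev = 0.72 × 500 = 360 mg

D_iv = 360 mg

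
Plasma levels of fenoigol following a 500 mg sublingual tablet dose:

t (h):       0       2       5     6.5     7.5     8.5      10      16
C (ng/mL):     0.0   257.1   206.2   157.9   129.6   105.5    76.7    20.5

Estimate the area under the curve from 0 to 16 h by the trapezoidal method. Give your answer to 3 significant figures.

Trapezoidal AUC_0→16:
  [0→2]: (0.0+257.1)/2 × 2 = 257.1
  [2→5]: (257.1+206.2)/2 × 3 = 694.95
  [5→6.5]: (206.2+157.9)/2 × 1.5 = 273.075
  [6.5→7.5]: (157.9+129.6)/2 × 1 = 143.75
  [7.5→8.5]: (129.6+105.5)/2 × 1 = 117.55
  [8.5→10]: (105.5+76.7)/2 × 1.5 = 136.65
  [10→16]: (76.7+20.5)/2 × 6 = 291.6
  Sum = 1914.675 ng/mL·h

AUC = 1910 ng/mL·h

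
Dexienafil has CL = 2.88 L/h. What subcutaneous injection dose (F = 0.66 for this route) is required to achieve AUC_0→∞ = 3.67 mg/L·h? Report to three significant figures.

Dose = CL × AUC_0→∞ / F
     = 2.88 × 3.67 / 0.66 = 16.0145 mg

Dose = 16.0 mg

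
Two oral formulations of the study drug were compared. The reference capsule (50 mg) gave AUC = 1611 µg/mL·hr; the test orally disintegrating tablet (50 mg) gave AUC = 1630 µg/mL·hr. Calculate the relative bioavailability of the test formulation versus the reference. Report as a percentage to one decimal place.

F_rel = 101.2%

F_rel = (AUC_test/D_test) / (AUC_ref/D_ref)
      = (1630/50) / (1611/50)
      = 32.6 / 32.22 = 1.0118 = 101.18%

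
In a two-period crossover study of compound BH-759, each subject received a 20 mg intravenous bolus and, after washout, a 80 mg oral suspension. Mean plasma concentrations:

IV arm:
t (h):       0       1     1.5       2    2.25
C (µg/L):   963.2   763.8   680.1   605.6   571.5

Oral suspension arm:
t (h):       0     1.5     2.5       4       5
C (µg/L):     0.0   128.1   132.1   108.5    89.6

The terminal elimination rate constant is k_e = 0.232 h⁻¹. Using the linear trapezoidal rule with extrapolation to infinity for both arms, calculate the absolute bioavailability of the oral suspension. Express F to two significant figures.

F = 0.054

Trapezoidal AUC_0→2.25 (IV):
  [0→1]: (963.2+763.8)/2 × 1 = 863.5
  [1→1.5]: (763.8+680.1)/2 × 0.5 = 360.975
  [1.5→2]: (680.1+605.6)/2 × 0.5 = 321.425
  [2→2.25]: (605.6+571.5)/2 × 0.25 = 147.1375
  Sum = 1693.0375 µg/L·h
IV tail: 571.5/0.232 = 2463.362; AUC_iv,0→∞ = 1693.0375 + 2463.362 = 4156.3995 µg/L·h
Trapezoidal AUC_0→5 (oral suspension):
  [0→1.5]: (0.0+128.1)/2 × 1.5 = 96.075
  [1.5→2.5]: (128.1+132.1)/2 × 1 = 130.1
  [2.5→4]: (132.1+108.5)/2 × 1.5 = 180.45
  [4→5]: (108.5+89.6)/2 × 1 = 99.05
  Sum = 505.675 µg/L·h
oral suspension tail: 89.6/0.232 = 386.207; AUC_ev,0→∞ = 505.675 + 386.207 = 891.882 µg/L·h
F = (AUC_ev/D_ev)/(AUC_iv/D_iv) = (891.882/80)/(4156.3995/20) = 11.148525/207.82 = 0.0536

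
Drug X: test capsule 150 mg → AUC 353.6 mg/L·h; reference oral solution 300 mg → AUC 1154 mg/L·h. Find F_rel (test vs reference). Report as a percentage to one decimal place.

F_rel = (AUC_test/D_test) / (AUC_ref/D_ref)
      = (353.6/150) / (1154/300)
      = 2.35733 / 3.84667 = 0.6128 = 61.28%

F_rel = 61.3%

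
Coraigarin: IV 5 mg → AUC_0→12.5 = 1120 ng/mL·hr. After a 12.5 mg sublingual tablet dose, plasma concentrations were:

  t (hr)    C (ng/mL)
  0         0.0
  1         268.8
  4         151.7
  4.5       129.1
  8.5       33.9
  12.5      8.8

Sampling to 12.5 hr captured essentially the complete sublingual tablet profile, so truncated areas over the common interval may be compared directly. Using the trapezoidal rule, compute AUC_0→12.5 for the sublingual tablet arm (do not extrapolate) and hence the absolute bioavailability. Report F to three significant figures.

F = 0.445

Trapezoidal AUC_0→12.5 (sublingual tablet):
  [0→1]: (0.0+268.8)/2 × 1 = 134.4
  [1→4]: (268.8+151.7)/2 × 3 = 630.75
  [4→4.5]: (151.7+129.1)/2 × 0.5 = 70.2
  [4.5→8.5]: (129.1+33.9)/2 × 4 = 326.0
  [8.5→12.5]: (33.9+8.8)/2 × 4 = 85.4
  Sum = 1246.75 ng/mL·hr
F = (AUC_ev/D_ev)/(AUC_iv/D_iv) = (1246.75/12.5)/(1120/5) = 99.74/224 = 0.4453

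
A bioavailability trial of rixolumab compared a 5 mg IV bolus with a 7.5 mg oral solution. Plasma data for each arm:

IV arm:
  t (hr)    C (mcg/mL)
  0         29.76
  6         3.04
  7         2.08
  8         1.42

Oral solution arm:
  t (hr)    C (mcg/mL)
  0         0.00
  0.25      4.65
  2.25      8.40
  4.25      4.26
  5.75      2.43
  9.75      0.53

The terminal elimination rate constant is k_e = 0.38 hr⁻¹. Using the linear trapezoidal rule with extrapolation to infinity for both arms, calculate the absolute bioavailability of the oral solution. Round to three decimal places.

Trapezoidal AUC_0→8 (IV):
  [0→6]: (29.76+3.04)/2 × 6 = 98.4
  [6→7]: (3.04+2.08)/2 × 1 = 2.56
  [7→8]: (2.08+1.42)/2 × 1 = 1.75
  Sum = 102.71 mcg/mL·hr
IV tail: 1.42/0.38 = 3.737; AUC_iv,0→∞ = 102.71 + 3.737 = 106.447 mcg/mL·hr
Trapezoidal AUC_0→9.75 (oral solution):
  [0→0.25]: (0.00+4.65)/2 × 0.25 = 0.58125
  [0.25→2.25]: (4.65+8.40)/2 × 2 = 13.05
  [2.25→4.25]: (8.40+4.26)/2 × 2 = 12.66
  [4.25→5.75]: (4.26+2.43)/2 × 1.5 = 5.0175
  [5.75→9.75]: (2.43+0.53)/2 × 4 = 5.92
  Sum = 37.22875 mcg/mL·hr
oral solution tail: 0.53/0.38 = 1.395; AUC_ev,0→∞ = 37.22875 + 1.395 = 38.62375 mcg/mL·hr
F = (AUC_ev/D_ev)/(AUC_iv/D_iv) = (38.62375/7.5)/(106.447/5) = 5.14983/21.2894 = 0.2419

F = 0.242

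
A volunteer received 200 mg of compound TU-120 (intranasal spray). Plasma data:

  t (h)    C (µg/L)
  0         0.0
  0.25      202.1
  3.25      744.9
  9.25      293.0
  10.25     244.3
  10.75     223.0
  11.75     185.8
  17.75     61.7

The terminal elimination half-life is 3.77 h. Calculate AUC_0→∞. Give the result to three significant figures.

Trapezoidal AUC_0→17.75:
  [0→0.25]: (0.0+202.1)/2 × 0.25 = 25.2625
  [0.25→3.25]: (202.1+744.9)/2 × 3 = 1420.5
  [3.25→9.25]: (744.9+293.0)/2 × 6 = 3113.7
  [9.25→10.25]: (293.0+244.3)/2 × 1 = 268.65
  [10.25→10.75]: (244.3+223.0)/2 × 0.5 = 116.825
  [10.75→11.75]: (223.0+185.8)/2 × 1 = 204.4
  [11.75→17.75]: (185.8+61.7)/2 × 6 = 742.5
  Sum = 5891.8375 µg/L·h
k_e = ln2 / t½ = 0.693147 / 3.77 = 0.1839 h^-1
Extrapolated tail: C_last / k_e = 61.7 / 0.1839 = 335.508
AUC_0→∞ = 5891.8375 + 335.508 = 6227.3455 µg/L·h

AUC = 6230 µg/L·h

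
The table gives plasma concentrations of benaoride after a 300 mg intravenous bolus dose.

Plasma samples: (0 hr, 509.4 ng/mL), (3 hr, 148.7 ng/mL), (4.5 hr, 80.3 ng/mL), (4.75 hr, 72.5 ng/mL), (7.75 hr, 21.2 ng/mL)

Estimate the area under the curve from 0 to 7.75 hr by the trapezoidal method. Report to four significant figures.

Trapezoidal AUC_0→7.75:
  [0→3]: (509.4+148.7)/2 × 3 = 987.15
  [3→4.5]: (148.7+80.3)/2 × 1.5 = 171.75
  [4.5→4.75]: (80.3+72.5)/2 × 0.25 = 19.1
  [4.75→7.75]: (72.5+21.2)/2 × 3 = 140.55
  Sum = 1318.55 ng/mL·hr

AUC = 1319 ng/mL·hr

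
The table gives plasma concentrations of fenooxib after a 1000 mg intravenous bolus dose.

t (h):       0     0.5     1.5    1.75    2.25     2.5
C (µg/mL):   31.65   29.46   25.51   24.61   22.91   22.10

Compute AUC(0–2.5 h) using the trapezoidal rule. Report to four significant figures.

Trapezoidal AUC_0→2.5:
  [0→0.5]: (31.65+29.46)/2 × 0.5 = 15.2775
  [0.5→1.5]: (29.46+25.51)/2 × 1 = 27.485
  [1.5→1.75]: (25.51+24.61)/2 × 0.25 = 6.265
  [1.75→2.25]: (24.61+22.91)/2 × 0.5 = 11.88
  [2.25→2.5]: (22.91+22.10)/2 × 0.25 = 5.62625
  Sum = 66.53375 µg/mL·h

AUC = 66.53 µg/mL·h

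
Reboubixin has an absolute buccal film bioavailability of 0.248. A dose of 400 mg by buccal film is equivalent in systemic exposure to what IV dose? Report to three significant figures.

Systemic exposure from an extravascular dose = F × D_ev, so the equivalent IV dose is F × D_ev.
D_iv = F × D_ev = 0.248 × 400 = 99.2 mg

D_iv = 99.2 mg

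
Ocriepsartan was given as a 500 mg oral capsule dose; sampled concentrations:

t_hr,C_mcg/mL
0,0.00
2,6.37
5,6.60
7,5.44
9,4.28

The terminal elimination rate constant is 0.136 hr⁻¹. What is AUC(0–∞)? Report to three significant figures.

Trapezoidal AUC_0→9:
  [0→2]: (0.00+6.37)/2 × 2 = 6.37
  [2→5]: (6.37+6.60)/2 × 3 = 19.455
  [5→7]: (6.60+5.44)/2 × 2 = 12.04
  [7→9]: (5.44+4.28)/2 × 2 = 9.72
  Sum = 47.585 mcg/mL·hr
Extrapolated tail: C_last / k_e = 4.28 / 0.136 = 31.471
AUC_0→∞ = 47.585 + 31.471 = 79.056 mcg/mL·hr

AUC = 79.1 mcg/mL·hr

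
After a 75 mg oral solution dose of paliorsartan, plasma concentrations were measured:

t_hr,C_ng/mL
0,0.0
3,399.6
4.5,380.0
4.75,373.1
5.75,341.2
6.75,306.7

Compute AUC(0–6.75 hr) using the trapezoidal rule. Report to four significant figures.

AUC = 1959 ng/mL·hr

Trapezoidal AUC_0→6.75:
  [0→3]: (0.0+399.6)/2 × 3 = 599.4
  [3→4.5]: (399.6+380.0)/2 × 1.5 = 584.7
  [4.5→4.75]: (380.0+373.1)/2 × 0.25 = 94.1375
  [4.75→5.75]: (373.1+341.2)/2 × 1 = 357.15
  [5.75→6.75]: (341.2+306.7)/2 × 1 = 323.95
  Sum = 1959.3375 ng/mL·hr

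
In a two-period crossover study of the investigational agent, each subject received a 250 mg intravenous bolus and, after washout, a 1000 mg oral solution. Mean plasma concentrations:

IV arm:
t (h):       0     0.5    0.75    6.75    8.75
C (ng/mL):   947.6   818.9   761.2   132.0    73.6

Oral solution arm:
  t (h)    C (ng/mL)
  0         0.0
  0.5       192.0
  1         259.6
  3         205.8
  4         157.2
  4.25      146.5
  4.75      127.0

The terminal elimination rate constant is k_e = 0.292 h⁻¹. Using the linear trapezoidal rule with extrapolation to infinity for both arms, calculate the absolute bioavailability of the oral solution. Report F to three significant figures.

Trapezoidal AUC_0→8.75 (IV):
  [0→0.5]: (947.6+818.9)/2 × 0.5 = 441.625
  [0.5→0.75]: (818.9+761.2)/2 × 0.25 = 197.5125
  [0.75→6.75]: (761.2+132.0)/2 × 6 = 2679.6
  [6.75→8.75]: (132.0+73.6)/2 × 2 = 205.6
  Sum = 3524.3375 ng/mL·h
IV tail: 73.6/0.292 = 252.055; AUC_iv,0→∞ = 3524.3375 + 252.055 = 3776.3925 ng/mL·h
Trapezoidal AUC_0→4.75 (oral solution):
  [0→0.5]: (0.0+192.0)/2 × 0.5 = 48.0
  [0.5→1]: (192.0+259.6)/2 × 0.5 = 112.9
  [1→3]: (259.6+205.8)/2 × 2 = 465.4
  [3→4]: (205.8+157.2)/2 × 1 = 181.5
  [4→4.25]: (157.2+146.5)/2 × 0.25 = 37.9625
  [4.25→4.75]: (146.5+127.0)/2 × 0.5 = 68.375
  Sum = 914.1375 ng/mL·h
oral solution tail: 127.0/0.292 = 434.932; AUC_ev,0→∞ = 914.1375 + 434.932 = 1349.0695 ng/mL·h
F = (AUC_ev/D_ev)/(AUC_iv/D_iv) = (1349.0695/1000)/(3776.3925/250) = 1.3490695/15.10557 = 0.0893

F = 0.0893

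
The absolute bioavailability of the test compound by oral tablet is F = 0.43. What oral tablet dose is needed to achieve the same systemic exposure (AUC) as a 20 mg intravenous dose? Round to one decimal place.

D_oral = 46.5 mg

For equal systemic exposure: F × D_ev = D_iv
D_ev = D_iv / F = 20 / 0.43 = 46.5116 mg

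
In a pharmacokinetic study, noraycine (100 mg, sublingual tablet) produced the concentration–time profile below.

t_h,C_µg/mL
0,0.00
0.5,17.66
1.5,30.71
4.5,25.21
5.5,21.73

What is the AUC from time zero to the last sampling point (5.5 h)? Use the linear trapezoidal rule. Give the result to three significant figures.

Trapezoidal AUC_0→5.5:
  [0→0.5]: (0.00+17.66)/2 × 0.5 = 4.415
  [0.5→1.5]: (17.66+30.71)/2 × 1 = 24.185
  [1.5→4.5]: (30.71+25.21)/2 × 3 = 83.88
  [4.5→5.5]: (25.21+21.73)/2 × 1 = 23.47
  Sum = 135.95 µg/mL·h

AUC = 136 µg/mL·h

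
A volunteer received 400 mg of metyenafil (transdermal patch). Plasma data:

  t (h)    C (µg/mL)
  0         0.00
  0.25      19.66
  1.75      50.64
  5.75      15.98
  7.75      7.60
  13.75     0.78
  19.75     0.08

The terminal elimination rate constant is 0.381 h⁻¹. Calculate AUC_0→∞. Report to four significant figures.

AUC = 239.9 µg/mL·h

Trapezoidal AUC_0→19.75:
  [0→0.25]: (0.00+19.66)/2 × 0.25 = 2.4575
  [0.25→1.75]: (19.66+50.64)/2 × 1.5 = 52.725
  [1.75→5.75]: (50.64+15.98)/2 × 4 = 133.24
  [5.75→7.75]: (15.98+7.60)/2 × 2 = 23.58
  [7.75→13.75]: (7.60+0.78)/2 × 6 = 25.14
  [13.75→19.75]: (0.78+0.08)/2 × 6 = 2.58
  Sum = 239.7225 µg/mL·h
Extrapolated tail: C_last / k_e = 0.08 / 0.381 = 0.210
AUC_0→∞ = 239.7225 + 0.210 = 239.9325 µg/mL·h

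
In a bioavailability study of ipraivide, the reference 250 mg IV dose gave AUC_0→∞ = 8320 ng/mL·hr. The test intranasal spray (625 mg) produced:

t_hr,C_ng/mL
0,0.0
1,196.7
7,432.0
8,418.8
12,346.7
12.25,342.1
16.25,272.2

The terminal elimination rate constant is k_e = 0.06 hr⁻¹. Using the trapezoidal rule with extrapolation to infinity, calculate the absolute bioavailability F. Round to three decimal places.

F = 0.471

Trapezoidal AUC_0→16.25 (intranasal spray):
  [0→1]: (0.0+196.7)/2 × 1 = 98.35
  [1→7]: (196.7+432.0)/2 × 6 = 1886.1
  [7→8]: (432.0+418.8)/2 × 1 = 425.4
  [8→12]: (418.8+346.7)/2 × 4 = 1531.0
  [12→12.25]: (346.7+342.1)/2 × 0.25 = 86.1
  [12.25→16.25]: (342.1+272.2)/2 × 4 = 1228.6
  Sum = 5255.55 ng/mL·hr
Tail: C_last/k_e = 272.2/0.06 = 4536.667
AUC_0→∞ (intranasal spray) = 5255.55 + 4536.667 = 9792.217 ng/mL·hr
F = (AUC_ev/D_ev)/(AUC_iv/D_iv) = (9792.217/625)/(8320/250) = 15.6675/33.28 = 0.4708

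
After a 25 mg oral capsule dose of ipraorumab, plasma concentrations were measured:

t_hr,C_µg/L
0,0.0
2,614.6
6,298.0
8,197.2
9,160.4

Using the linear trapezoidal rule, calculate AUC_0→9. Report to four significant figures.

Trapezoidal AUC_0→9:
  [0→2]: (0.0+614.6)/2 × 2 = 614.6
  [2→6]: (614.6+298.0)/2 × 4 = 1825.2
  [6→8]: (298.0+197.2)/2 × 2 = 495.2
  [8→9]: (197.2+160.4)/2 × 1 = 178.8
  Sum = 3113.8 µg/L·hr

AUC = 3114 µg/L·hr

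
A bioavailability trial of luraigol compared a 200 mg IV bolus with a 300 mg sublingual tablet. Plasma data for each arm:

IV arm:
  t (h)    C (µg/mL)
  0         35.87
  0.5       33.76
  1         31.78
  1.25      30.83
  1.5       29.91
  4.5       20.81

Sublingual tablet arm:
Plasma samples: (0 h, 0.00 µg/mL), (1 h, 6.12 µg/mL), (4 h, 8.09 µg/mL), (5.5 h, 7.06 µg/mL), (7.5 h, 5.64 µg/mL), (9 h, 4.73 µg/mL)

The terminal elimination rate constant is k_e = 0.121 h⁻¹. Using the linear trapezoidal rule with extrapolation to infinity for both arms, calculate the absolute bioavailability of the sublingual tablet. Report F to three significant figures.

Trapezoidal AUC_0→4.5 (IV):
  [0→0.5]: (35.87+33.76)/2 × 0.5 = 17.4075
  [0.5→1]: (33.76+31.78)/2 × 0.5 = 16.385
  [1→1.25]: (31.78+30.83)/2 × 0.25 = 7.82625
  [1.25→1.5]: (30.83+29.91)/2 × 0.25 = 7.5925
  [1.5→4.5]: (29.91+20.81)/2 × 3 = 76.08
  Sum = 125.29125 µg/mL·h
IV tail: 20.81/0.121 = 171.983; AUC_iv,0→∞ = 125.29125 + 171.983 = 297.27425 µg/mL·h
Trapezoidal AUC_0→9 (sublingual tablet):
  [0→1]: (0.00+6.12)/2 × 1 = 3.06
  [1→4]: (6.12+8.09)/2 × 3 = 21.315
  [4→5.5]: (8.09+7.06)/2 × 1.5 = 11.3625
  [5.5→7.5]: (7.06+5.64)/2 × 2 = 12.7
  [7.5→9]: (5.64+4.73)/2 × 1.5 = 7.7775
  Sum = 56.215 µg/mL·h
sublingual tablet tail: 4.73/0.121 = 39.091; AUC_ev,0→∞ = 56.215 + 39.091 = 95.306 µg/mL·h
F = (AUC_ev/D_ev)/(AUC_iv/D_iv) = (95.306/300)/(297.27425/200) = 0.317687/1.48637 = 0.2137

F = 0.214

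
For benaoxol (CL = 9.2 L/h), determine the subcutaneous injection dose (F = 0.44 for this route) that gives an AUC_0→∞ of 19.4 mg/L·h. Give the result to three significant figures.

Dose = CL × AUC_0→∞ / F
     = 9.2 × 19.4 / 0.44 = 405.636 mg

Dose = 406 mg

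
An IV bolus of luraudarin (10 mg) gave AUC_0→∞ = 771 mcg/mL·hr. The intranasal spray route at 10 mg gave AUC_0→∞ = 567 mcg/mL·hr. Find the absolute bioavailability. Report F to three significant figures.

F = 0.735

F = (AUC_ev / D_ev) / (AUC_iv / D_iv)
  = (567/10) / (771/10)
  = 56.7 / 77.1 = 0.7354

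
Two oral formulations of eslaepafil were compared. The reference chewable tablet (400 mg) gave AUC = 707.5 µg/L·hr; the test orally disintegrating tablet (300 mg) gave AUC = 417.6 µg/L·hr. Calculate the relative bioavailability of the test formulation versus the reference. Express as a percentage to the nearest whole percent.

F_rel = 79%

F_rel = (AUC_test/D_test) / (AUC_ref/D_ref)
      = (417.6/300) / (707.5/400)
      = 1.392 / 1.76875 = 0.7870 = 78.70%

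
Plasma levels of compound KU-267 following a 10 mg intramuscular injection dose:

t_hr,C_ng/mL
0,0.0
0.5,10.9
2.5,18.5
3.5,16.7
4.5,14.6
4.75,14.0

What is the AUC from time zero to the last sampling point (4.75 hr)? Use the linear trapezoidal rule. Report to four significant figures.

AUC = 68.95 ng/mL·hr

Trapezoidal AUC_0→4.75:
  [0→0.5]: (0.0+10.9)/2 × 0.5 = 2.725
  [0.5→2.5]: (10.9+18.5)/2 × 2 = 29.4
  [2.5→3.5]: (18.5+16.7)/2 × 1 = 17.6
  [3.5→4.5]: (16.7+14.6)/2 × 1 = 15.65
  [4.5→4.75]: (14.6+14.0)/2 × 0.25 = 3.575
  Sum = 68.95 ng/mL·hr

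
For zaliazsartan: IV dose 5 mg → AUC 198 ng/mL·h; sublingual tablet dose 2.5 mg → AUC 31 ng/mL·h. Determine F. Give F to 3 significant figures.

F = 0.313

F = (AUC_ev / D_ev) / (AUC_iv / D_iv)
  = (31/2.5) / (198/5)
  = 12.4 / 39.6 = 0.3131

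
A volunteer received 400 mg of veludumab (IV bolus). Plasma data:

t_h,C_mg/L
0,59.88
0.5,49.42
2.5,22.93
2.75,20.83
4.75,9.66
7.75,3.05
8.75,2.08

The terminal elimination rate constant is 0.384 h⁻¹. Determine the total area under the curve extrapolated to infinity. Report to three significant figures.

Trapezoidal AUC_0→8.75:
  [0→0.5]: (59.88+49.42)/2 × 0.5 = 27.325
  [0.5→2.5]: (49.42+22.93)/2 × 2 = 72.35
  [2.5→2.75]: (22.93+20.83)/2 × 0.25 = 5.47
  [2.75→4.75]: (20.83+9.66)/2 × 2 = 30.49
  [4.75→7.75]: (9.66+3.05)/2 × 3 = 19.065
  [7.75→8.75]: (3.05+2.08)/2 × 1 = 2.565
  Sum = 157.265 mg/L·h
Extrapolated tail: C_last / k_e = 2.08 / 0.384 = 5.417
AUC_0→∞ = 157.265 + 5.417 = 162.682 mg/L·h

AUC = 163 mg/L·h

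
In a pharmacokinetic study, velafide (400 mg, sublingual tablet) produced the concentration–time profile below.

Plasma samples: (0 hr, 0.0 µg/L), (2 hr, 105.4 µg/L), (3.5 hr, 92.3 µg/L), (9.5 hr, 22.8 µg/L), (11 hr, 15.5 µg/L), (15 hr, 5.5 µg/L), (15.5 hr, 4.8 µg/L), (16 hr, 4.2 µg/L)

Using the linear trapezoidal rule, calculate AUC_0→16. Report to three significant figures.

AUC = 675 µg/L·hr

Trapezoidal AUC_0→16:
  [0→2]: (0.0+105.4)/2 × 2 = 105.4
  [2→3.5]: (105.4+92.3)/2 × 1.5 = 148.275
  [3.5→9.5]: (92.3+22.8)/2 × 6 = 345.3
  [9.5→11]: (22.8+15.5)/2 × 1.5 = 28.725
  [11→15]: (15.5+5.5)/2 × 4 = 42.0
  [15→15.5]: (5.5+4.8)/2 × 0.5 = 2.575
  [15.5→16]: (4.8+4.2)/2 × 0.5 = 2.25
  Sum = 674.525 µg/L·hr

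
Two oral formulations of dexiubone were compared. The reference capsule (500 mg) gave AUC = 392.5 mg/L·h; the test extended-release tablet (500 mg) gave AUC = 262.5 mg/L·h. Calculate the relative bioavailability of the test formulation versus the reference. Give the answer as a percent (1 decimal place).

F_rel = (AUC_test/D_test) / (AUC_ref/D_ref)
      = (262.5/500) / (392.5/500)
      = 0.525 / 0.785 = 0.6688 = 66.88%

F_rel = 66.9%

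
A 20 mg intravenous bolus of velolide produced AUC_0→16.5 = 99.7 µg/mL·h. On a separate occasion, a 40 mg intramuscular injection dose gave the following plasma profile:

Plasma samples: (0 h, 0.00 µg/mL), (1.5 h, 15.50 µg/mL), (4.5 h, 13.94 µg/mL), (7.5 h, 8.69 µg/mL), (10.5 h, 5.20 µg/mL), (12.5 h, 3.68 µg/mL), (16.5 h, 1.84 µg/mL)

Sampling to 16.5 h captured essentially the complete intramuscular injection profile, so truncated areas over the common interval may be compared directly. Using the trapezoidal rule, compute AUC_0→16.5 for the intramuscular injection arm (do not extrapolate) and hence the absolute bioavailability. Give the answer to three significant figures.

Trapezoidal AUC_0→16.5 (intramuscular injection):
  [0→1.5]: (0.00+15.50)/2 × 1.5 = 11.625
  [1.5→4.5]: (15.50+13.94)/2 × 3 = 44.16
  [4.5→7.5]: (13.94+8.69)/2 × 3 = 33.945
  [7.5→10.5]: (8.69+5.20)/2 × 3 = 20.835
  [10.5→12.5]: (5.20+3.68)/2 × 2 = 8.88
  [12.5→16.5]: (3.68+1.84)/2 × 4 = 11.04
  Sum = 130.485 µg/mL·h
F = (AUC_ev/D_ev)/(AUC_iv/D_iv) = (130.485/40)/(99.7/20) = 3.262125/4.985 = 0.6544

F = 0.654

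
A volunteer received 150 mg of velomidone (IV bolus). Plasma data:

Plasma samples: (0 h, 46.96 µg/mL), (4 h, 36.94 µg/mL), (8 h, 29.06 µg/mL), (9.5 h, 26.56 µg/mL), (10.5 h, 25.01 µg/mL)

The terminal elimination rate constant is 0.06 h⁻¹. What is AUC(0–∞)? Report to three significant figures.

Trapezoidal AUC_0→10.5:
  [0→4]: (46.96+36.94)/2 × 4 = 167.8
  [4→8]: (36.94+29.06)/2 × 4 = 132.0
  [8→9.5]: (29.06+26.56)/2 × 1.5 = 41.715
  [9.5→10.5]: (26.56+25.01)/2 × 1 = 25.785
  Sum = 367.3 µg/mL·h
Extrapolated tail: C_last / k_e = 25.01 / 0.06 = 416.833
AUC_0→∞ = 367.3 + 416.833 = 784.133 µg/mL·h

AUC = 784 µg/mL·h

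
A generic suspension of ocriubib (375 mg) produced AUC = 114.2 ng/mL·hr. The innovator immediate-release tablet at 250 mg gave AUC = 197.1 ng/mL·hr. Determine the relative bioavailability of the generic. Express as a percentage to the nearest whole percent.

F_rel = 39%

F_rel = (AUC_test/D_test) / (AUC_ref/D_ref)
      = (114.2/375) / (197.1/250)
      = 0.304533 / 0.7884 = 0.3863 = 38.63%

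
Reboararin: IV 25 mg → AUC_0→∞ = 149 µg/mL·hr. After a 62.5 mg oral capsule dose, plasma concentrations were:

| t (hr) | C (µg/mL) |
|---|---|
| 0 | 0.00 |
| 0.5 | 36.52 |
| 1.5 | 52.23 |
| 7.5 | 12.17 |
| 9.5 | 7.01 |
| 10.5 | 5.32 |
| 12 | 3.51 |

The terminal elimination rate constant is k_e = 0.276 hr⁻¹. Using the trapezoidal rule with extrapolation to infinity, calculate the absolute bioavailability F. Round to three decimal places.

Trapezoidal AUC_0→12 (oral capsule):
  [0→0.5]: (0.00+36.52)/2 × 0.5 = 9.13
  [0.5→1.5]: (36.52+52.23)/2 × 1 = 44.375
  [1.5→7.5]: (52.23+12.17)/2 × 6 = 193.2
  [7.5→9.5]: (12.17+7.01)/2 × 2 = 19.18
  [9.5→10.5]: (7.01+5.32)/2 × 1 = 6.165
  [10.5→12]: (5.32+3.51)/2 × 1.5 = 6.6225
  Sum = 278.6725 µg/mL·hr
Tail: C_last/k_e = 3.51/0.276 = 12.717
AUC_0→∞ (oral capsule) = 278.6725 + 12.717 = 291.3895 µg/mL·hr
F = (AUC_ev/D_ev)/(AUC_iv/D_iv) = (291.3895/62.5)/(149/25) = 4.662232/5.96 = 0.7823

F = 0.782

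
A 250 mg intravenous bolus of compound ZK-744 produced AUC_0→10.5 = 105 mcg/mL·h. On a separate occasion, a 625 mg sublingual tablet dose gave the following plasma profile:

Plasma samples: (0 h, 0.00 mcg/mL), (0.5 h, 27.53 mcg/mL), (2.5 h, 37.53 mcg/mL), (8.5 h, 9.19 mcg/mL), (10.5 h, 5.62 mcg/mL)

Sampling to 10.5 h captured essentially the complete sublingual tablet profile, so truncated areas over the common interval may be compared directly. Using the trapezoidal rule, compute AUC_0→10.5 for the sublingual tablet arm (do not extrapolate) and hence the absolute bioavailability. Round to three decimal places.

F = 0.864

Trapezoidal AUC_0→10.5 (sublingual tablet):
  [0→0.5]: (0.00+27.53)/2 × 0.5 = 6.8825
  [0.5→2.5]: (27.53+37.53)/2 × 2 = 65.06
  [2.5→8.5]: (37.53+9.19)/2 × 6 = 140.16
  [8.5→10.5]: (9.19+5.62)/2 × 2 = 14.81
  Sum = 226.9125 mcg/mL·h
F = (AUC_ev/D_ev)/(AUC_iv/D_iv) = (226.9125/625)/(105/250) = 0.36306/0.42 = 0.8644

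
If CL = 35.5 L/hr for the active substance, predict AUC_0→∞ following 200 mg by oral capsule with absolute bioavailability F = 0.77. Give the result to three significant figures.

AUC = 4.34 mg/L·hr

AUC_0→∞ = F × Dose / CL
        = 0.77 × 200 / 35.5 = 4.33803 mg/L·hr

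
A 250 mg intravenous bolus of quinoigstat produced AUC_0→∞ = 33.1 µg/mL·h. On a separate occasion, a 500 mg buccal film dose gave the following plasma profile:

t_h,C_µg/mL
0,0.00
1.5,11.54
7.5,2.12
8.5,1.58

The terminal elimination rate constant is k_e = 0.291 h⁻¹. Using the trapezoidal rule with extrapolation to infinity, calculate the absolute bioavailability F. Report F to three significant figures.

F = 0.860

Trapezoidal AUC_0→8.5 (buccal film):
  [0→1.5]: (0.00+11.54)/2 × 1.5 = 8.655
  [1.5→7.5]: (11.54+2.12)/2 × 6 = 40.98
  [7.5→8.5]: (2.12+1.58)/2 × 1 = 1.85
  Sum = 51.485 µg/mL·h
Tail: C_last/k_e = 1.58/0.291 = 5.430
AUC_0→∞ (buccal film) = 51.485 + 5.430 = 56.915 µg/mL·h
F = (AUC_ev/D_ev)/(AUC_iv/D_iv) = (56.915/500)/(33.1/250) = 0.11383/0.1324 = 0.8597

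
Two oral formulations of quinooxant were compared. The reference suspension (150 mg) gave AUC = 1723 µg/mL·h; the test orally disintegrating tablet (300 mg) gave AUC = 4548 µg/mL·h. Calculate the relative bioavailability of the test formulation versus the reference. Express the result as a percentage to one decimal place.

F_rel = 132.0%

F_rel = (AUC_test/D_test) / (AUC_ref/D_ref)
      = (4548/300) / (1723/150)
      = 15.16 / 11.4867 = 1.3198 = 131.98%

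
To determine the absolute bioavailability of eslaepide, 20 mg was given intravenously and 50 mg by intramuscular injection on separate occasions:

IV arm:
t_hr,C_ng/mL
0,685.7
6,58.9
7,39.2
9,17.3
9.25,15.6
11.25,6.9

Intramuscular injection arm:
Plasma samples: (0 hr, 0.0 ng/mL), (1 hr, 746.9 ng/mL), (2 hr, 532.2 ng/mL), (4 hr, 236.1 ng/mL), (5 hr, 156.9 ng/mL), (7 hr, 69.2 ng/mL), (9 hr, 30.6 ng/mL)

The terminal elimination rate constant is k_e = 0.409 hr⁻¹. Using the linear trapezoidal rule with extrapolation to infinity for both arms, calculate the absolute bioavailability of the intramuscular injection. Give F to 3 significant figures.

F = 0.399

Trapezoidal AUC_0→11.25 (IV):
  [0→6]: (685.7+58.9)/2 × 6 = 2233.8
  [6→7]: (58.9+39.2)/2 × 1 = 49.05
  [7→9]: (39.2+17.3)/2 × 2 = 56.5
  [9→9.25]: (17.3+15.6)/2 × 0.25 = 4.1125
  [9.25→11.25]: (15.6+6.9)/2 × 2 = 22.5
  Sum = 2365.9625 ng/mL·hr
IV tail: 6.9/0.409 = 16.870; AUC_iv,0→∞ = 2365.9625 + 16.870 = 2382.8325 ng/mL·hr
Trapezoidal AUC_0→9 (intramuscular injection):
  [0→1]: (0.0+746.9)/2 × 1 = 373.45
  [1→2]: (746.9+532.2)/2 × 1 = 639.55
  [2→4]: (532.2+236.1)/2 × 2 = 768.3
  [4→5]: (236.1+156.9)/2 × 1 = 196.5
  [5→7]: (156.9+69.2)/2 × 2 = 226.1
  [7→9]: (69.2+30.6)/2 × 2 = 99.8
  Sum = 2303.7 ng/mL·hr
intramuscular injection tail: 30.6/0.409 = 74.817; AUC_ev,0→∞ = 2303.7 + 74.817 = 2378.517 ng/mL·hr
F = (AUC_ev/D_ev)/(AUC_iv/D_iv) = (2378.517/50)/(2382.8325/20) = 47.57034/119.142 = 0.3993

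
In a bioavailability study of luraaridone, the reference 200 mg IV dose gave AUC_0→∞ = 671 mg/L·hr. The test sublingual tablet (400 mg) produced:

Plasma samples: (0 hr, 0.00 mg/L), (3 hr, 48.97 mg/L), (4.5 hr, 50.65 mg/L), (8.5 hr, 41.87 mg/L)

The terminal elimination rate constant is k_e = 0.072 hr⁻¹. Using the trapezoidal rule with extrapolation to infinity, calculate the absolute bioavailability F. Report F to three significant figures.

Trapezoidal AUC_0→8.5 (sublingual tablet):
  [0→3]: (0.00+48.97)/2 × 3 = 73.455
  [3→4.5]: (48.97+50.65)/2 × 1.5 = 74.715
  [4.5→8.5]: (50.65+41.87)/2 × 4 = 185.04
  Sum = 333.21 mg/L·hr
Tail: C_last/k_e = 41.87/0.072 = 581.528
AUC_0→∞ (sublingual tablet) = 333.21 + 581.528 = 914.738 mg/L·hr
F = (AUC_ev/D_ev)/(AUC_iv/D_iv) = (914.738/400)/(671/200) = 2.286845/3.355 = 0.6816

F = 0.682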